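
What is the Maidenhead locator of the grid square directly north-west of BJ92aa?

Longitude subsquare a = 0; −1 → -1, wraps to 23 = x, carry into square.
Longitude square 9; −1 → 8.
Latitude subsquare a = 0; +1 → 1 = b.

BJ82xb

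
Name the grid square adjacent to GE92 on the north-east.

Longitude square 9; +1 → 10, wraps to 0, carry into field.
Longitude field G = 6; +1 → 7 = H.
Latitude square 2; +1 → 3.

HE03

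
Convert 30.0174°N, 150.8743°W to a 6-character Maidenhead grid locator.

BM40na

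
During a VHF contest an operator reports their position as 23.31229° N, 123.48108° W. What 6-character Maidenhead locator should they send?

Offset from 180°W / 90°S: lon 56.5189°, lat 113.3123°.
Field (20°×10°, letters A–R): 56.5189/20 → 2 → C, 113.3123/10 → 11 → L; chars CL.
Square (2°×1°, digits 0–9): 16.5189/2 → 8, 3.3123/1 → 3; chars 83.
Subsquare (5′×2.5′, letters a–x): 0.5189/0.0833333 → 6 → g, 0.3123/0.0416667 → 7 → h; chars gh.

CL83gh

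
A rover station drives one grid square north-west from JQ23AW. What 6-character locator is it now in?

JQ13xx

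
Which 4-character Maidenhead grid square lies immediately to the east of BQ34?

Longitude square 3; +1 → 4.
The latitude characters are unchanged.

BQ44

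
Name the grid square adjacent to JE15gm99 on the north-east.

Longitude extended square 9; +1 → 10, wraps to 0, carry into subsquare.
Longitude subsquare g = 6; +1 → 7 = h.
Latitude extended square 9; +1 → 10, wraps to 0, carry into subsquare.
Latitude subsquare m = 12; +1 → 13 = n.

JE15hn00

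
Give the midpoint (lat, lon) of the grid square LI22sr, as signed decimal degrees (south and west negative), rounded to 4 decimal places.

-7.2708, 45.5417

Field L=11, I=8: +11·20° lon, +8·10° lat → SW at lon 40°, lat -10°.
Square 2, 2: +2·2° lon, +2·1° lat → SW at lon 44°, lat -8°.
Subsquare s=18, r=17: +18·0.0833333° lon, +17·0.0416667° lat → SW at lon 45.5°, lat -7.29167°.
Cell spans 0.0833333° lon × 0.0416667° lat. Centre is SW corner plus half of each.
latitude -7.2708, longitude 45.5417.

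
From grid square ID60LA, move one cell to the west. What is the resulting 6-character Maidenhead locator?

Longitude subsquare l = 11; −1 → 10 = k.
The latitude characters are unchanged.

ID60ka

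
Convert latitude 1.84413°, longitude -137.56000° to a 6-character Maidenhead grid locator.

CJ11fu

Add 180° to longitude and 90° to latitude: 42.4400, 91.8441.
Field: lon ⌊42.4400/20⌋ = 2 → C; lat ⌊91.8441/10⌋ = 9 → J.
Square: lon ⌊2.4400/2⌋ = 1; lat ⌊1.8441/1⌋ = 1.
Subsquare: lon ⌊0.4400/0.0833333⌋ = 5 → f; lat ⌊0.8441/0.0416667⌋ = 20 → u.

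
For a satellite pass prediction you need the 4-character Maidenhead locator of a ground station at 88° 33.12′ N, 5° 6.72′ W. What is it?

IR78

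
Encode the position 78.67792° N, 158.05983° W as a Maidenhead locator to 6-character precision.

BQ08xq

Add 180° to longitude and 90° to latitude: 21.9402, 168.6779.
Field (20°×10°, letters A–R): 21.9402/20 → 1 → B, 168.6779/10 → 16 → Q; chars BQ.
Square (2°×1°, digits 0–9): 1.9402/2 → 0, 8.6779/1 → 8; chars 08.
Subsquare (5′×2.5′, letters a–x): 1.9402/0.0833333 → 23 → x, 0.6779/0.0416667 → 16 → q; chars xq.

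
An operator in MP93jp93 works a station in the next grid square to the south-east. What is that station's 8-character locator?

Longitude extended square 9; +1 → 10, wraps to 0, carry into subsquare.
Longitude subsquare j = 9; +1 → 10 = k.
Latitude extended square 3; −1 → 2.

MP93kp02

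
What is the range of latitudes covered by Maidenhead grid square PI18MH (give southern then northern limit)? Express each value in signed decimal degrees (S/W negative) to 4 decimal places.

-1.7083, -1.6667

Field P=15, I=8: +15·20° lon, +8·10° lat → SW at lon 120°, lat -10°.
Square 1, 8: +1·2° lon, +8·1° lat → SW at lon 122°, lat -2°.
Subsquare m=12, h=7: +12·0.0833333° lon, +7·0.0416667° lat → SW at lon 123°, lat -1.70833°.
Cell spans 0.0833333° lon × 0.0416667° lat.
south -1.7083, north -1.6667.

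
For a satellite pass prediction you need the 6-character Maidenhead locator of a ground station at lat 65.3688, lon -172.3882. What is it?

Shift to the Maidenhead origin (180°W, 90°S): lon 7.6118, lat 155.3688.
Field: lon ⌊7.6118/20⌋ = 0 → A; lat ⌊155.3688/10⌋ = 15 → P.
Square: lon ⌊7.6118/2⌋ = 3; lat ⌊5.3688/1⌋ = 5.
Subsquare: lon ⌊1.6118/0.0833333⌋ = 19 → t; lat ⌊0.3688/0.0416667⌋ = 8 → i.

AP35ti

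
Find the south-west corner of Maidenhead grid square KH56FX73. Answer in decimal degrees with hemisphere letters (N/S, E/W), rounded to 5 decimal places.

Field K=10, H=7: +10·20° lon, +7·10° lat → SW at lon 20°, lat -20°.
Square 5, 6: +5·2° lon, +6·1° lat → SW at lon 30°, lat -14°.
Subsquare f=5, x=23: +5·0.0833333° lon, +23·0.0416667° lat → SW at lon 30.4167°, lat -13.0417°.
Extended square 7, 3: +7·0.00833333° lon, +3·0.00416667° lat → SW at lon 30.475°, lat -13.0292°.
latitude 13.02917° S, longitude 30.47500° E.

13.02917° S, 30.47500° E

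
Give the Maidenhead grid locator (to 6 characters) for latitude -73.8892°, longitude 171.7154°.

RB56uc

Offset from 180°W / 90°S: lon 351.7154°, lat 16.1108°.
Field (20°×10°, letters A–R): lon ⌊351.7154/20⌋ = 17 → R; lat ⌊16.1108/10⌋ = 1 → B.
Square (2°×1°, digits 0–9): lon ⌊11.7154/2⌋ = 5; lat ⌊6.1108/1⌋ = 6.
Subsquare (5′×2.5′, letters a–x): lon ⌊1.7154/0.0833333⌋ = 20 → u; lat ⌊0.1108/0.0416667⌋ = 2 → c.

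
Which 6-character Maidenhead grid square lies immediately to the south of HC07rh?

HC07rg

Latitude subsquare h = 7; −1 → 6 = g.
The longitude characters are unchanged.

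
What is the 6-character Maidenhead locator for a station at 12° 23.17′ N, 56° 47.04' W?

Shift to the Maidenhead origin (180°W, 90°S): lon 123.2160, lat 102.3862.
Field: lon ⌊123.2160/20⌋ = 6 → G; lat ⌊102.3862/10⌋ = 10 → K.
Square: lon ⌊3.2160/2⌋ = 1; lat ⌊2.3862/1⌋ = 2.
Subsquare: lon ⌊1.2160/0.0833333⌋ = 14 → o; lat ⌊0.3862/0.0416667⌋ = 9 → j.

GK12oj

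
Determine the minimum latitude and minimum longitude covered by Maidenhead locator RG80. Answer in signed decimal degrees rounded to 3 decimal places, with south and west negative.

Field R=17, G=6: +17·20° lon, +6·10° lat → SW at lon 160°, lat -30°.
Square 8, 0: +8·2° lon, +0·1° lat → SW at lon 176°, lat -30°.
latitude -30.000, longitude 176.000.

-30.000, 176.000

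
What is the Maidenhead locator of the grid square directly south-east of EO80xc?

Longitude subsquare x = 23; +1 → 24, wraps to 0 = a, carry into square.
Longitude square 8; +1 → 9.
Latitude subsquare c = 2; −1 → 1 = b.

EO90ab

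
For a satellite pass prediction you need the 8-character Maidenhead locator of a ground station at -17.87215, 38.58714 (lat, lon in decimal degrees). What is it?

KH92hd00

Offset from 180°W / 90°S: lon 218.58714°, lat 72.12785°.
Field (20°×10°, letters A–R): lon ⌊218.58714/20⌋ = 10 → K; lat ⌊72.12785/10⌋ = 7 → H.
Square (2°×1°, digits 0–9): lon ⌊18.58714/2⌋ = 9; lat ⌊2.12785/1⌋ = 2.
Subsquare (5′×2.5′, letters a–x): lon ⌊0.58714/0.0833333⌋ = 7 → h; lat ⌊0.12785/0.0416667⌋ = 3 → d.
Extended square (30″×15″, digits 0–9): lon ⌊0.00381/0.00833333⌋ = 0; lat ⌊0.00285/0.00416667⌋ = 0.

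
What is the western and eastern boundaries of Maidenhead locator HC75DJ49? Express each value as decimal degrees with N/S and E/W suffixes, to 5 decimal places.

Field H=7, C=2: +7·20° lon, +2·10° lat → SW at lon -40°, lat -70°.
Square 7, 5: +7·2° lon, +5·1° lat → SW at lon -26°, lat -65°.
Subsquare d=3, j=9: +3·0.0833333° lon, +9·0.0416667° lat → SW at lon -25.75°, lat -64.625°.
Extended square 4, 9: +4·0.00833333° lon, +9·0.00416667° lat → SW at lon -25.7167°, lat -64.5875°.
Cell spans 0.00833333° lon × 0.00416667° lat.
west 25.71667° W, east 25.70833° W.

25.71667° W, 25.70833° W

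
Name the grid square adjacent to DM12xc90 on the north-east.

DM22ac01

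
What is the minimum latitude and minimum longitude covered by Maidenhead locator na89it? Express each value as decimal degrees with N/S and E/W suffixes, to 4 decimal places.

Field N=13, A=0: +13·20° lon, +0·10° lat → SW at lon 80°, lat -90°.
Square 8, 9: +8·2° lon, +9·1° lat → SW at lon 96°, lat -81°.
Subsquare i=8, t=19: +8·0.0833333° lon, +19·0.0416667° lat → SW at lon 96.6667°, lat -80.2083°.
latitude 80.2083° S, longitude 96.6667° E.

80.2083° S, 96.6667° E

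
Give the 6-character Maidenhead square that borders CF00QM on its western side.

CF00pm

Longitude subsquare q = 16; −1 → 15 = p.
The latitude characters are unchanged.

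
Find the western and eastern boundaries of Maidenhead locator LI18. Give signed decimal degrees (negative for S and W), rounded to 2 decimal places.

42.00, 44.00

Field L=11, I=8: +11·20° lon, +8·10° lat → SW at lon 40°, lat -10°.
Square 1, 8: +1·2° lon, +8·1° lat → SW at lon 42°, lat -2°.
Cell spans 2° lon × 1° lat.
west 42.00, east 44.00.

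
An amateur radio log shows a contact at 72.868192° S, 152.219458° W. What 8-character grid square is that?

Add 180° to longitude and 90° to latitude: 27.78054, 17.13181.
Field (20°×10°, letters A–R): 27.78054/20 → 1 → B, 17.13181/10 → 1 → B; chars BB.
Square (2°×1°, digits 0–9): 7.78054/2 → 3, 7.13181/1 → 7; chars 37.
Subsquare (5′×2.5′, letters a–x): 1.78054/0.0833333 → 21 → v, 0.13181/0.0416667 → 3 → d; chars vd.
Extended square (30″×15″, digits 0–9): 0.03054/0.00833333 → 3, 0.00681/0.00416667 → 1; chars 31.

BB37vd31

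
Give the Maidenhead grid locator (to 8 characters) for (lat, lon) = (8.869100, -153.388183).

Add 180° to longitude and 90° to latitude: 26.61182, 98.86910.
Field: lon ⌊26.61182/20⌋ = 1 → B; lat ⌊98.86910/10⌋ = 9 → J.
Square: lon ⌊6.61182/2⌋ = 3; lat ⌊8.86910/1⌋ = 8.
Subsquare: lon ⌊0.61182/0.0833333⌋ = 7 → h; lat ⌊0.86910/0.0416667⌋ = 20 → u.
Extended square: lon ⌊0.02848/0.00833333⌋ = 3; lat ⌊0.03577/0.00416667⌋ = 8.

BJ38hu38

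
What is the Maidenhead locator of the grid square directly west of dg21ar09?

DG11xr99

Longitude extended square 0; −1 → -1, wraps to 9, carry into subsquare.
Longitude subsquare a = 0; −1 → -1, wraps to 23 = x, carry into square.
Longitude square 2; −1 → 1.
The latitude characters are unchanged.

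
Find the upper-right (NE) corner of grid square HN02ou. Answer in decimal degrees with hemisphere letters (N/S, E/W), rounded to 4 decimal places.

42.8750° N, 38.7500° W

Field H=7, N=13: +7·20° lon, +13·10° lat → SW at lon -40°, lat 40°.
Square 0, 2: +0·2° lon, +2·1° lat → SW at lon -40°, lat 42°.
Subsquare o=14, u=20: +14·0.0833333° lon, +20·0.0416667° lat → SW at lon -38.8333°, lat 42.8333°.
Cell spans 0.0833333° lon × 0.0416667° lat. NE corner is SW corner plus one full cell.
latitude 42.8750° N, longitude 38.7500° W.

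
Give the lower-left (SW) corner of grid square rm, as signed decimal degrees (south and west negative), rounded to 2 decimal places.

Field R=17, M=12: +17·20° lon, +12·10° lat → SW at lon 160°, lat 30°.
latitude 30.00, longitude 160.00.

30.00, 160.00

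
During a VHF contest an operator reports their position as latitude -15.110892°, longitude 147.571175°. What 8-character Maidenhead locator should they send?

Add 180° to longitude and 90° to latitude: 327.57118, 74.88911.
Field (20°×10°, letters A–R): 327.57118/20 → 16 → Q, 74.88911/10 → 7 → H; chars QH.
Square (2°×1°, digits 0–9): 7.57118/2 → 3, 4.88911/1 → 4; chars 34.
Subsquare (5′×2.5′, letters a–x): 1.57118/0.0833333 → 18 → s, 0.88911/0.0416667 → 21 → v; chars sv.
Extended square (30″×15″, digits 0–9): 0.07118/0.00833333 → 8, 0.01411/0.00416667 → 3; chars 83.

QH34sv83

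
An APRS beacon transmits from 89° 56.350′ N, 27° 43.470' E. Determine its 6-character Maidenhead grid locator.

KR39uw

Offset from 180°W / 90°S: lon 207.7245°, lat 179.9392°.
Field: lon ⌊207.7245/20⌋ = 10 → K; lat ⌊179.9392/10⌋ = 17 → R.
Square: lon ⌊7.7245/2⌋ = 3; lat ⌊9.9392/1⌋ = 9.
Subsquare: lon ⌊1.7245/0.0833333⌋ = 20 → u; lat ⌊0.9392/0.0416667⌋ = 22 → w.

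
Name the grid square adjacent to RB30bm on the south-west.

Longitude subsquare b = 1; −1 → 0 = a.
Latitude subsquare m = 12; −1 → 11 = l.

RB30al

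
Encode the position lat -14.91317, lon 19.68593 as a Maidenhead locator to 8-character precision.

Add 180° to longitude and 90° to latitude: 199.68593, 75.08683.
Field: lon ⌊199.68593/20⌋ = 9 → J; lat ⌊75.08683/10⌋ = 7 → H.
Square: lon ⌊19.68593/2⌋ = 9; lat ⌊5.08683/1⌋ = 5.
Subsquare: lon ⌊1.68593/0.0833333⌋ = 20 → u; lat ⌊0.08683/0.0416667⌋ = 2 → c.
Extended square: lon ⌊0.01926/0.00833333⌋ = 2; lat ⌊0.00350/0.00416667⌋ = 0.

JH95uc20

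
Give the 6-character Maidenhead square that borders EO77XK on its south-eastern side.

Longitude subsquare x = 23; +1 → 24, wraps to 0 = a, carry into square.
Longitude square 7; +1 → 8.
Latitude subsquare k = 10; −1 → 9 = j.

EO87aj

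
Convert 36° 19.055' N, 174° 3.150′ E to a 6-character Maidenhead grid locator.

Shift to the Maidenhead origin (180°W, 90°S): lon 354.0525, lat 126.3176.
Field: lon ⌊354.0525/20⌋ = 17 → R; lat ⌊126.3176/10⌋ = 12 → M.
Square: lon ⌊14.0525/2⌋ = 7; lat ⌊6.3176/1⌋ = 6.
Subsquare: lon ⌊0.0525/0.0833333⌋ = 0 → a; lat ⌊0.3176/0.0416667⌋ = 7 → h.

RM76ah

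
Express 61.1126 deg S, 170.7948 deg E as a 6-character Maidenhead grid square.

Add 180° to longitude and 90° to latitude: 350.7948, 28.8874.
Field (20°×10°, letters A–R): 350.7948/20 → 17 → R, 28.8874/10 → 2 → C; chars RC.
Square (2°×1°, digits 0–9): 10.7948/2 → 5, 8.8874/1 → 8; chars 58.
Subsquare (5′×2.5′, letters a–x): 0.7948/0.0833333 → 9 → j, 0.8874/0.0416667 → 21 → v; chars jv.

RC58jv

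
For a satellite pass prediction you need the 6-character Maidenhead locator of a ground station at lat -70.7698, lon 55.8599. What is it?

LB79wf

Offset from 180°W / 90°S: lon 235.8599°, lat 19.2302°.
Field (20°×10°, letters A–R): lon ⌊235.8599/20⌋ = 11 → L; lat ⌊19.2302/10⌋ = 1 → B.
Square (2°×1°, digits 0–9): lon ⌊15.8599/2⌋ = 7; lat ⌊9.2302/1⌋ = 9.
Subsquare (5′×2.5′, letters a–x): lon ⌊1.8599/0.0833333⌋ = 22 → w; lat ⌊0.2302/0.0416667⌋ = 5 → f.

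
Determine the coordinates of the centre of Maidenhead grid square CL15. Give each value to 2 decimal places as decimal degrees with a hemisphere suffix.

Field C=2, L=11: +2·20° lon, +11·10° lat → SW at lon -140°, lat 20°.
Square 1, 5: +1·2° lon, +5·1° lat → SW at lon -138°, lat 25°.
Cell spans 2° lon × 1° lat. Centre is SW corner plus half of each.
latitude 25.50° N, longitude 137.00° W.

25.50° N, 137.00° W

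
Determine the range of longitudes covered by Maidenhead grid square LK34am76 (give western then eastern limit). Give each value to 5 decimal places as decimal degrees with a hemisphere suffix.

46.05833° E, 46.06667° E

Field L=11, K=10: +11·20° lon, +10·10° lat → SW at lon 40°, lat 10°.
Square 3, 4: +3·2° lon, +4·1° lat → SW at lon 46°, lat 14°.
Subsquare a=0, m=12: +0·0.0833333° lon, +12·0.0416667° lat → SW at lon 46°, lat 14.5°.
Extended square 7, 6: +7·0.00833333° lon, +6·0.00416667° lat → SW at lon 46.0583°, lat 14.525°.
Cell spans 0.00833333° lon × 0.00416667° lat.
west 46.05833° E, east 46.06667° E.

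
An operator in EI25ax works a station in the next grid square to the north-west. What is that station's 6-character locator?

Longitude subsquare a = 0; −1 → -1, wraps to 23 = x, carry into square.
Longitude square 2; −1 → 1.
Latitude subsquare x = 23; +1 → 24, wraps to 0 = a, carry into square.
Latitude square 5; +1 → 6.

EI16xa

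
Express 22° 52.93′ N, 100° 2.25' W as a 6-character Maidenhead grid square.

DL92xv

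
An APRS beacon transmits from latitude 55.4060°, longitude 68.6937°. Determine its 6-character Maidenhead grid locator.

MO45ij

Offset from 180°W / 90°S: lon 248.6937°, lat 145.4060°.
Field: lon ⌊248.6937/20⌋ = 12 → M; lat ⌊145.4060/10⌋ = 14 → O.
Square: lon ⌊8.6937/2⌋ = 4; lat ⌊5.4060/1⌋ = 5.
Subsquare: lon ⌊0.6937/0.0833333⌋ = 8 → i; lat ⌊0.4060/0.0416667⌋ = 9 → j.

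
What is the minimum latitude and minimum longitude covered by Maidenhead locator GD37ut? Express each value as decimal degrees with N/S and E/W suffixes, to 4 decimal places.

Field G=6, D=3: +6·20° lon, +3·10° lat → SW at lon -60°, lat -60°.
Square 3, 7: +3·2° lon, +7·1° lat → SW at lon -54°, lat -53°.
Subsquare u=20, t=19: +20·0.0833333° lon, +19·0.0416667° lat → SW at lon -52.3333°, lat -52.2083°.
latitude 52.2083° S, longitude 52.3333° W.

52.2083° S, 52.3333° W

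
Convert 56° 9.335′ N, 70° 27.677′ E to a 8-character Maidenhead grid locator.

MO56fd57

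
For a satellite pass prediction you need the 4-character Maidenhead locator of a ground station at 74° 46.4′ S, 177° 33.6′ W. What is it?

AB15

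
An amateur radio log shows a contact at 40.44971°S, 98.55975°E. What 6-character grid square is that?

Add 180° to longitude and 90° to latitude: 278.5598, 49.5503.
Field (20°×10°, letters A–R): lon ⌊278.5598/20⌋ = 13 → N; lat ⌊49.5503/10⌋ = 4 → E.
Square (2°×1°, digits 0–9): lon ⌊18.5598/2⌋ = 9; lat ⌊9.5503/1⌋ = 9.
Subsquare (5′×2.5′, letters a–x): lon ⌊0.5598/0.0833333⌋ = 6 → g; lat ⌊0.5503/0.0416667⌋ = 13 → n.

NE99gn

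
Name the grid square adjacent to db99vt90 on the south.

Latitude extended square 0; −1 → -1, wraps to 9, carry into subsquare.
Latitude subsquare t = 19; −1 → 18 = s.
The longitude characters are unchanged.

DB99vs99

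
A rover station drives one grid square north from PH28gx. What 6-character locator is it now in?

Latitude subsquare x = 23; +1 → 24, wraps to 0 = a, carry into square.
Latitude square 8; +1 → 9.
The longitude characters are unchanged.

PH29ga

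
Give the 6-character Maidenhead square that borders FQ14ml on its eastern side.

FQ14nl

Longitude subsquare m = 12; +1 → 13 = n.
The latitude characters are unchanged.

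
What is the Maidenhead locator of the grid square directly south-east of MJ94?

NJ03

Longitude square 9; +1 → 10, wraps to 0, carry into field.
Longitude field M = 12; +1 → 13 = N.
Latitude square 4; −1 → 3.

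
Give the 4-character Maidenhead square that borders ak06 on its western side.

Longitude square 0; −1 → -1, wraps to 9, carry into field.
Longitude field A = 0; −1 → -1, wraps to 17 = R, wrapping around the antimeridian.
The latitude characters are unchanged.

RK96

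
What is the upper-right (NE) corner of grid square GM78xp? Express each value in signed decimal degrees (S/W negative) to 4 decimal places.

38.6667, -44.0000

Field G=6, M=12: +6·20° lon, +12·10° lat → SW at lon -60°, lat 30°.
Square 7, 8: +7·2° lon, +8·1° lat → SW at lon -46°, lat 38°.
Subsquare x=23, p=15: +23·0.0833333° lon, +15·0.0416667° lat → SW at lon -44.0833°, lat 38.625°.
Cell spans 0.0833333° lon × 0.0416667° lat. NE corner is SW corner plus one full cell.
latitude 38.6667, longitude -44.0000.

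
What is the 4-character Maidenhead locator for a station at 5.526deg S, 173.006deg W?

AI34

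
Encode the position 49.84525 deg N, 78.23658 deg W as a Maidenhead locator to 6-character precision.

Offset from 180°W / 90°S: lon 101.7634°, lat 139.8452°.
Field: lon ⌊101.7634/20⌋ = 5 → F; lat ⌊139.8452/10⌋ = 13 → N.
Square: lon ⌊1.7634/2⌋ = 0; lat ⌊9.8452/1⌋ = 9.
Subsquare: lon ⌊1.7634/0.0833333⌋ = 21 → v; lat ⌊0.8452/0.0416667⌋ = 20 → u.

FN09vu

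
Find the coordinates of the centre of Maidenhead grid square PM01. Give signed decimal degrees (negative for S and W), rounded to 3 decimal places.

31.500, 121.000

Field P=15, M=12: +15·20° lon, +12·10° lat → SW at lon 120°, lat 30°.
Square 0, 1: +0·2° lon, +1·1° lat → SW at lon 120°, lat 31°.
Cell spans 2° lon × 1° lat. Centre is SW corner plus half of each.
latitude 31.500, longitude 121.000.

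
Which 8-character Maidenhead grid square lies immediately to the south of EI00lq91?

EI00lq90

Latitude extended square 1; −1 → 0.
The longitude characters are unchanged.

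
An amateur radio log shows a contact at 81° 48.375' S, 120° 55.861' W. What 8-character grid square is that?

CA98me86

Shift to the Maidenhead origin (180°W, 90°S): lon 59.06898, lat 8.19375.
Field: 59.06898/20 → 2 → C, 8.19375/10 → 0 → A; chars CA.
Square: 19.06898/2 → 9, 8.19375/1 → 8; chars 98.
Subsquare: 1.06898/0.0833333 → 12 → m, 0.19375/0.0416667 → 4 → e; chars me.
Extended square: 0.06898/0.00833333 → 8, 0.02708/0.00416667 → 6; chars 86.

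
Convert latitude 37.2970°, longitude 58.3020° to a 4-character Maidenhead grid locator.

LM97

Offset from 180°W / 90°S: lon 238.30°, lat 127.30°.
Field (20°×10°, letters A–R): lon ⌊238.30/20⌋ = 11 → L; lat ⌊127.30/10⌋ = 12 → M.
Square (2°×1°, digits 0–9): lon ⌊18.30/2⌋ = 9; lat ⌊7.30/1⌋ = 7.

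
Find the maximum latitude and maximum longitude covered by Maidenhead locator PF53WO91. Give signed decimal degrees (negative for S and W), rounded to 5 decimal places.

-36.40833, 131.91667

Field P=15, F=5: +15·20° lon, +5·10° lat → SW at lon 120°, lat -40°.
Square 5, 3: +5·2° lon, +3·1° lat → SW at lon 130°, lat -37°.
Subsquare w=22, o=14: +22·0.0833333° lon, +14·0.0416667° lat → SW at lon 131.833°, lat -36.4167°.
Extended square 9, 1: +9·0.00833333° lon, +1·0.00416667° lat → SW at lon 131.908°, lat -36.4125°.
Cell spans 0.00833333° lon × 0.00416667° lat. NE corner is SW corner plus one full cell.
latitude -36.40833, longitude 131.91667.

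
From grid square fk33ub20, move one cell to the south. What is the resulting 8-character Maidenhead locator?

Latitude extended square 0; −1 → -1, wraps to 9, carry into subsquare.
Latitude subsquare b = 1; −1 → 0 = a.
The longitude characters are unchanged.

FK33ua29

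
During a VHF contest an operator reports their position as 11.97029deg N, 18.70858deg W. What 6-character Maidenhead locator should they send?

IK01px

Offset from 180°W / 90°S: lon 161.2914°, lat 101.9703°.
Field: lon ⌊161.2914/20⌋ = 8 → I; lat ⌊101.9703/10⌋ = 10 → K.
Square: lon ⌊1.2914/2⌋ = 0; lat ⌊1.9703/1⌋ = 1.
Subsquare: lon ⌊1.2914/0.0833333⌋ = 15 → p; lat ⌊0.9703/0.0416667⌋ = 23 → x.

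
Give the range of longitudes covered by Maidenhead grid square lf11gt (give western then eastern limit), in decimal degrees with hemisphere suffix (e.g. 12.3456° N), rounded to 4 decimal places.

42.5000° E, 42.5833° E

Field L=11, F=5: +11·20° lon, +5·10° lat → SW at lon 40°, lat -40°.
Square 1, 1: +1·2° lon, +1·1° lat → SW at lon 42°, lat -39°.
Subsquare g=6, t=19: +6·0.0833333° lon, +19·0.0416667° lat → SW at lon 42.5°, lat -38.2083°.
Cell spans 0.0833333° lon × 0.0416667° lat.
west 42.5000° E, east 42.5833° E.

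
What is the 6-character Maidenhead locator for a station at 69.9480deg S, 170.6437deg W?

AC40qb

Offset from 180°W / 90°S: lon 9.3563°, lat 20.0520°.
Field: lon ⌊9.3563/20⌋ = 0 → A; lat ⌊20.0520/10⌋ = 2 → C.
Square: lon ⌊9.3563/2⌋ = 4; lat ⌊0.0520/1⌋ = 0.
Subsquare: lon ⌊1.3563/0.0833333⌋ = 16 → q; lat ⌊0.0520/0.0416667⌋ = 1 → b.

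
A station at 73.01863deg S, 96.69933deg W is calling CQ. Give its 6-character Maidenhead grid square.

EB16px

Add 180° to longitude and 90° to latitude: 83.3007, 16.9814.
Field (20°×10°, letters A–R): 83.3007/20 → 4 → E, 16.9814/10 → 1 → B; chars EB.
Square (2°×1°, digits 0–9): 3.3007/2 → 1, 6.9814/1 → 6; chars 16.
Subsquare (5′×2.5′, letters a–x): 1.3007/0.0833333 → 15 → p, 0.9814/0.0416667 → 23 → x; chars px.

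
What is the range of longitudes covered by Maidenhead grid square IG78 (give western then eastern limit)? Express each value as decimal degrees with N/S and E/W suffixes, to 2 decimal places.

Field I=8, G=6: +8·20° lon, +6·10° lat → SW at lon -20°, lat -30°.
Square 7, 8: +7·2° lon, +8·1° lat → SW at lon -6°, lat -22°.
Cell spans 2° lon × 1° lat.
west 6.00° W, east 4.00° W.

6.00° W, 4.00° W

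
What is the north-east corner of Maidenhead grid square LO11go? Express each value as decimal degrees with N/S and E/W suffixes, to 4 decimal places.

Field L=11, O=14: +11·20° lon, +14·10° lat → SW at lon 40°, lat 50°.
Square 1, 1: +1·2° lon, +1·1° lat → SW at lon 42°, lat 51°.
Subsquare g=6, o=14: +6·0.0833333° lon, +14·0.0416667° lat → SW at lon 42.5°, lat 51.5833°.
Cell spans 0.0833333° lon × 0.0416667° lat. NE corner is SW corner plus one full cell.
latitude 51.6250° N, longitude 42.5833° E.

51.6250° N, 42.5833° E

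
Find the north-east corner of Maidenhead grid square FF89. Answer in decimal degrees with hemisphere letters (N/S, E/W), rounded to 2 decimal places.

30.00° S, 62.00° W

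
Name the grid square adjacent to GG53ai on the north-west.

GG43xj

Longitude subsquare a = 0; −1 → -1, wraps to 23 = x, carry into square.
Longitude square 5; −1 → 4.
Latitude subsquare i = 8; +1 → 9 = j.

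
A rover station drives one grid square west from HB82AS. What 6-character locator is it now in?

Longitude subsquare a = 0; −1 → -1, wraps to 23 = x, carry into square.
Longitude square 8; −1 → 7.
The latitude characters are unchanged.

HB72xs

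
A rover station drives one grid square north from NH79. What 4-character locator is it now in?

NI70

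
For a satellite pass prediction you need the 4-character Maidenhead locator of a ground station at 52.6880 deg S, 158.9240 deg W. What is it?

Add 180° to longitude and 90° to latitude: 21.08, 37.31.
Field: lon ⌊21.08/20⌋ = 1 → B; lat ⌊37.31/10⌋ = 3 → D.
Square: lon ⌊1.08/2⌋ = 0; lat ⌊7.31/1⌋ = 7.

BD07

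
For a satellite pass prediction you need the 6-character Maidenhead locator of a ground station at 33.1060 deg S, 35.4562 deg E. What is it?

KF76rv

Shift to the Maidenhead origin (180°W, 90°S): lon 215.4562, lat 56.8940.
Field: 215.4562/20 → 10 → K, 56.8940/10 → 5 → F; chars KF.
Square: 15.4562/2 → 7, 6.8940/1 → 6; chars 76.
Subsquare: 1.4562/0.0833333 → 17 → r, 0.8940/0.0416667 → 21 → v; chars rv.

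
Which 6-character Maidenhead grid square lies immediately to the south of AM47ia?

AM46ix

Latitude subsquare a = 0; −1 → -1, wraps to 23 = x, carry into square.
Latitude square 7; −1 → 6.
The longitude characters are unchanged.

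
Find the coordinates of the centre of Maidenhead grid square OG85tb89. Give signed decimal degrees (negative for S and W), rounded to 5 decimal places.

Field O=14, G=6: +14·20° lon, +6·10° lat → SW at lon 100°, lat -30°.
Square 8, 5: +8·2° lon, +5·1° lat → SW at lon 116°, lat -25°.
Subsquare t=19, b=1: +19·0.0833333° lon, +1·0.0416667° lat → SW at lon 117.583°, lat -24.9583°.
Extended square 8, 9: +8·0.00833333° lon, +9·0.00416667° lat → SW at lon 117.65°, lat -24.9208°.
Cell spans 0.00833333° lon × 0.00416667° lat. Centre is SW corner plus half of each.
latitude -24.91875, longitude 117.65417.

-24.91875, 117.65417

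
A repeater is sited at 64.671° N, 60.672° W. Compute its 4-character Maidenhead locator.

FP94

Add 180° to longitude and 90° to latitude: 119.33, 154.67.
Field (20°×10°, letters A–R): 119.33/20 → 5 → F, 154.67/10 → 15 → P; chars FP.
Square (2°×1°, digits 0–9): 19.33/2 → 9, 4.67/1 → 4; chars 94.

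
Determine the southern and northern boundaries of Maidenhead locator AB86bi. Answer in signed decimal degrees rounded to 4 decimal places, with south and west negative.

-73.6667, -73.6250

Field A=0, B=1: +0·20° lon, +1·10° lat → SW at lon -180°, lat -80°.
Square 8, 6: +8·2° lon, +6·1° lat → SW at lon -164°, lat -74°.
Subsquare b=1, i=8: +1·0.0833333° lon, +8·0.0416667° lat → SW at lon -163.917°, lat -73.6667°.
Cell spans 0.0833333° lon × 0.0416667° lat.
south -73.6667, north -73.6250.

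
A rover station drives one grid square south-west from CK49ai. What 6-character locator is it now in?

CK39xh

Longitude subsquare a = 0; −1 → -1, wraps to 23 = x, carry into square.
Longitude square 4; −1 → 3.
Latitude subsquare i = 8; −1 → 7 = h.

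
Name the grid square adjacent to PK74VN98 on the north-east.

PK74wn09

Longitude extended square 9; +1 → 10, wraps to 0, carry into subsquare.
Longitude subsquare v = 21; +1 → 22 = w.
Latitude extended square 8; +1 → 9.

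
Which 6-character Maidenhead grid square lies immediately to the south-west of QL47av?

Longitude subsquare a = 0; −1 → -1, wraps to 23 = x, carry into square.
Longitude square 4; −1 → 3.
Latitude subsquare v = 21; −1 → 20 = u.

QL37xu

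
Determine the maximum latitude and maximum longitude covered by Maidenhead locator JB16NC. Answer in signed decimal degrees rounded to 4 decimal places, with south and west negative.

Field J=9, B=1: +9·20° lon, +1·10° lat → SW at lon 0°, lat -80°.
Square 1, 6: +1·2° lon, +6·1° lat → SW at lon 2°, lat -74°.
Subsquare n=13, c=2: +13·0.0833333° lon, +2·0.0416667° lat → SW at lon 3.08333°, lat -73.9167°.
Cell spans 0.0833333° lon × 0.0416667° lat. NE corner is SW corner plus one full cell.
latitude -73.8750, longitude 3.1667.

-73.8750, 3.1667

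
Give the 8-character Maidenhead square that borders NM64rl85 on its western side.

Longitude extended square 8; −1 → 7.
The latitude characters are unchanged.

NM64rl75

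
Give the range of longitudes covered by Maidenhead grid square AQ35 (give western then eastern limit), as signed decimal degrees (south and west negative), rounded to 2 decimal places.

-174.00, -172.00

Field A=0, Q=16: +0·20° lon, +16·10° lat → SW at lon -180°, lat 70°.
Square 3, 5: +3·2° lon, +5·1° lat → SW at lon -174°, lat 75°.
Cell spans 2° lon × 1° lat.
west -174.00, east -172.00.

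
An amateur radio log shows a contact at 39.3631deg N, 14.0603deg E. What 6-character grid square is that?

Offset from 180°W / 90°S: lon 194.0603°, lat 129.3631°.
Field (20°×10°, letters A–R): 194.0603/20 → 9 → J, 129.3631/10 → 12 → M; chars JM.
Square (2°×1°, digits 0–9): 14.0603/2 → 7, 9.3631/1 → 9; chars 79.
Subsquare (5′×2.5′, letters a–x): 0.0603/0.0833333 → 0 → a, 0.3631/0.0416667 → 8 → i; chars ai.

JM79ai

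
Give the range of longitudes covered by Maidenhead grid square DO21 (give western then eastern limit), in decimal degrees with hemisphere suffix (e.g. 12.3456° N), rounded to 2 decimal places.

116.00° W, 114.00° W

Field D=3, O=14: +3·20° lon, +14·10° lat → SW at lon -120°, lat 50°.
Square 2, 1: +2·2° lon, +1·1° lat → SW at lon -116°, lat 51°.
Cell spans 2° lon × 1° lat.
west 116.00° W, east 114.00° W.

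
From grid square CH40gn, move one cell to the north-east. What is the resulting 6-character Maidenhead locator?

CH40ho

Longitude subsquare g = 6; +1 → 7 = h.
Latitude subsquare n = 13; +1 → 14 = o.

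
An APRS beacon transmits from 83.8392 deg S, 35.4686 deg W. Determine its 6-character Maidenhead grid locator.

Add 180° to longitude and 90° to latitude: 144.5314, 6.1608.
Field: lon ⌊144.5314/20⌋ = 7 → H; lat ⌊6.1608/10⌋ = 0 → A.
Square: lon ⌊4.5314/2⌋ = 2; lat ⌊6.1608/1⌋ = 6.
Subsquare: lon ⌊0.5314/0.0833333⌋ = 6 → g; lat ⌊0.1608/0.0416667⌋ = 3 → d.

HA26gd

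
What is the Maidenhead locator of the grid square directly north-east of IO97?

Longitude square 9; +1 → 10, wraps to 0, carry into field.
Longitude field I = 8; +1 → 9 = J.
Latitude square 7; +1 → 8.

JO08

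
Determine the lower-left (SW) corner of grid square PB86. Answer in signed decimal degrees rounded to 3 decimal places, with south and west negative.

Field P=15, B=1: +15·20° lon, +1·10° lat → SW at lon 120°, lat -80°.
Square 8, 6: +8·2° lon, +6·1° lat → SW at lon 136°, lat -74°.
latitude -74.000, longitude 136.000.

-74.000, 136.000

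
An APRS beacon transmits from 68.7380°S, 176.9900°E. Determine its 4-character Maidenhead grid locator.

RC81

Shift to the Maidenhead origin (180°W, 90°S): lon 356.99, lat 21.26.
Field: lon ⌊356.99/20⌋ = 17 → R; lat ⌊21.26/10⌋ = 2 → C.
Square: lon ⌊16.99/2⌋ = 8; lat ⌊1.26/1⌋ = 1.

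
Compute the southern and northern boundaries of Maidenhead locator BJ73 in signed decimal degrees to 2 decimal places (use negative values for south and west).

3.00, 4.00

Field B=1, J=9: +1·20° lon, +9·10° lat → SW at lon -160°, lat 0°.
Square 7, 3: +7·2° lon, +3·1° lat → SW at lon -146°, lat 3°.
Cell spans 2° lon × 1° lat.
south 3.00, north 4.00.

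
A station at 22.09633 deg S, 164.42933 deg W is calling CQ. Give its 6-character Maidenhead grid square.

AG77sv

Add 180° to longitude and 90° to latitude: 15.5707, 67.9037.
Field: 15.5707/20 → 0 → A, 67.9037/10 → 6 → G; chars AG.
Square: 15.5707/2 → 7, 7.9037/1 → 7; chars 77.
Subsquare: 1.5707/0.0833333 → 18 → s, 0.9037/0.0416667 → 21 → v; chars sv.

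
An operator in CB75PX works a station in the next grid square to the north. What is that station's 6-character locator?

Latitude subsquare x = 23; +1 → 24, wraps to 0 = a, carry into square.
Latitude square 5; +1 → 6.
The longitude characters are unchanged.

CB76pa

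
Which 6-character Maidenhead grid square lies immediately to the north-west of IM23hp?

Longitude subsquare h = 7; −1 → 6 = g.
Latitude subsquare p = 15; +1 → 16 = q.

IM23gq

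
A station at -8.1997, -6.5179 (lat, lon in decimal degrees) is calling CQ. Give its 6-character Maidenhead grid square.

II61rt

Add 180° to longitude and 90° to latitude: 173.4821, 81.8003.
Field: 173.4821/20 → 8 → I, 81.8003/10 → 8 → I; chars II.
Square: 13.4821/2 → 6, 1.8003/1 → 1; chars 61.
Subsquare: 1.4821/0.0833333 → 17 → r, 0.8003/0.0416667 → 19 → t; chars rt.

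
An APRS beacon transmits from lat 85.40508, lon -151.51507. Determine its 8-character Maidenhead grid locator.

BR45fj87

Offset from 180°W / 90°S: lon 28.48493°, lat 175.40508°.
Field: lon ⌊28.48493/20⌋ = 1 → B; lat ⌊175.40508/10⌋ = 17 → R.
Square: lon ⌊8.48493/2⌋ = 4; lat ⌊5.40508/1⌋ = 5.
Subsquare: lon ⌊0.48493/0.0833333⌋ = 5 → f; lat ⌊0.40508/0.0416667⌋ = 9 → j.
Extended square: lon ⌊0.06826/0.00833333⌋ = 8; lat ⌊0.03008/0.00416667⌋ = 7.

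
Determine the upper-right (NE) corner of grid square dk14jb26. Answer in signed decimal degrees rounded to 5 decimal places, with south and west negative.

Field D=3, K=10: +3·20° lon, +10·10° lat → SW at lon -120°, lat 10°.
Square 1, 4: +1·2° lon, +4·1° lat → SW at lon -118°, lat 14°.
Subsquare j=9, b=1: +9·0.0833333° lon, +1·0.0416667° lat → SW at lon -117.25°, lat 14.0417°.
Extended square 2, 6: +2·0.00833333° lon, +6·0.00416667° lat → SW at lon -117.233°, lat 14.0667°.
Cell spans 0.00833333° lon × 0.00416667° lat. NE corner is SW corner plus one full cell.
latitude 14.07083, longitude -117.22500.

14.07083, -117.22500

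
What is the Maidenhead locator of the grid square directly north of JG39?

Latitude square 9; +1 → 10, wraps to 0, carry into field.
Latitude field G = 6; +1 → 7 = H.
The longitude characters are unchanged.

JH30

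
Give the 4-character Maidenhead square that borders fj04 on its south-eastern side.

FJ13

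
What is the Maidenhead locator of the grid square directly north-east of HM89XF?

HM99ag

Longitude subsquare x = 23; +1 → 24, wraps to 0 = a, carry into square.
Longitude square 8; +1 → 9.
Latitude subsquare f = 5; +1 → 6 = g.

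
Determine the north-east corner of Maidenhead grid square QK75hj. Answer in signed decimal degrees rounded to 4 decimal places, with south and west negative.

Field Q=16, K=10: +16·20° lon, +10·10° lat → SW at lon 140°, lat 10°.
Square 7, 5: +7·2° lon, +5·1° lat → SW at lon 154°, lat 15°.
Subsquare h=7, j=9: +7·0.0833333° lon, +9·0.0416667° lat → SW at lon 154.583°, lat 15.375°.
Cell spans 0.0833333° lon × 0.0416667° lat. NE corner is SW corner plus one full cell.
latitude 15.4167, longitude 154.6667.

15.4167, 154.6667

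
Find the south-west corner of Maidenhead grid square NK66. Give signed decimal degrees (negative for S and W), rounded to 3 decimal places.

Field N=13, K=10: +13·20° lon, +10·10° lat → SW at lon 80°, lat 10°.
Square 6, 6: +6·2° lon, +6·1° lat → SW at lon 92°, lat 16°.
latitude 16.000, longitude 92.000.

16.000, 92.000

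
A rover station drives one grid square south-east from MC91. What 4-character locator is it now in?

NC00

Longitude square 9; +1 → 10, wraps to 0, carry into field.
Longitude field M = 12; +1 → 13 = N.
Latitude square 1; −1 → 0.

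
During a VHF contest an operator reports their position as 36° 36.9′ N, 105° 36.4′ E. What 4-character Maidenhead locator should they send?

OM26

Add 180° to longitude and 90° to latitude: 285.61, 126.62.
Field: 285.61/20 → 14 → O, 126.62/10 → 12 → M; chars OM.
Square: 5.61/2 → 2, 6.62/1 → 6; chars 26.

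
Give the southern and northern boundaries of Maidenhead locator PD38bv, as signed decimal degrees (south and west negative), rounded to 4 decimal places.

Field P=15, D=3: +15·20° lon, +3·10° lat → SW at lon 120°, lat -60°.
Square 3, 8: +3·2° lon, +8·1° lat → SW at lon 126°, lat -52°.
Subsquare b=1, v=21: +1·0.0833333° lon, +21·0.0416667° lat → SW at lon 126.083°, lat -51.125°.
Cell spans 0.0833333° lon × 0.0416667° lat.
south -51.1250, north -51.0833.

-51.1250, -51.0833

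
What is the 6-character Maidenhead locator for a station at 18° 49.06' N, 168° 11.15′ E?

RK48ct

Add 180° to longitude and 90° to latitude: 348.1858, 108.8177.
Field: 348.1858/20 → 17 → R, 108.8177/10 → 10 → K; chars RK.
Square: 8.1858/2 → 4, 8.8177/1 → 8; chars 48.
Subsquare: 0.1858/0.0833333 → 2 → c, 0.8177/0.0416667 → 19 → t; chars ct.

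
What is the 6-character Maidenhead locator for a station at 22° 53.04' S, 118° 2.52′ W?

Shift to the Maidenhead origin (180°W, 90°S): lon 61.9580, lat 67.1160.
Field: 61.9580/20 → 3 → D, 67.1160/10 → 6 → G; chars DG.
Square: 1.9580/2 → 0, 7.1160/1 → 7; chars 07.
Subsquare: 1.9580/0.0833333 → 23 → x, 0.1160/0.0416667 → 2 → c; chars xc.

DG07xc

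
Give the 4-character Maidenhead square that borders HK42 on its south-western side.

HK31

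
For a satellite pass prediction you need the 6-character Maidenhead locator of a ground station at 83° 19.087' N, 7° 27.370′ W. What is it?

IR63gh

Add 180° to longitude and 90° to latitude: 172.5438, 173.3181.
Field: 172.5438/20 → 8 → I, 173.3181/10 → 17 → R; chars IR.
Square: 12.5438/2 → 6, 3.3181/1 → 3; chars 63.
Subsquare: 0.5438/0.0833333 → 6 → g, 0.3181/0.0416667 → 7 → h; chars gh.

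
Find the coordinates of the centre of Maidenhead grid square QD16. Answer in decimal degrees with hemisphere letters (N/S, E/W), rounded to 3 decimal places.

53.500° S, 143.000° E

Field Q=16, D=3: +16·20° lon, +3·10° lat → SW at lon 140°, lat -60°.
Square 1, 6: +1·2° lon, +6·1° lat → SW at lon 142°, lat -54°.
Cell spans 2° lon × 1° lat. Centre is SW corner plus half of each.
latitude 53.500° S, longitude 143.000° E.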